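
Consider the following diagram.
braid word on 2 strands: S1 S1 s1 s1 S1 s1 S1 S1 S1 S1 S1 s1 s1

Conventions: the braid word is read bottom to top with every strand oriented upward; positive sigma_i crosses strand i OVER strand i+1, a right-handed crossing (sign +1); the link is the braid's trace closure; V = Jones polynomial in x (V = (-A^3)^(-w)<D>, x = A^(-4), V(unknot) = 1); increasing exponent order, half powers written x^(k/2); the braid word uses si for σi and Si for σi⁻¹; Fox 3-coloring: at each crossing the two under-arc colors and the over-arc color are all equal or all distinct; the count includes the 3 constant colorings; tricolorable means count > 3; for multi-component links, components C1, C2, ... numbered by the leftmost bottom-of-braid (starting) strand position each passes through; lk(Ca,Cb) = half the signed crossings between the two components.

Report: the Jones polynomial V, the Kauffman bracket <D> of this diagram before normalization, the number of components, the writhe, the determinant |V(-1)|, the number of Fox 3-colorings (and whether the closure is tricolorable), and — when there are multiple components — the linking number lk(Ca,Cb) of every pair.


V = -x^-4 + x^-3 + x^-1
<D> = -A^-5 - A^3 + A^7 (w = -3)
1 component over 13 crossings, w = -3
9 Fox colorings among 3^13, |V(-1)| = 3: tricolorable
why: the word shrinks to σ1⁻¹ σ1⁻¹ σ1⁻¹ after cancelling


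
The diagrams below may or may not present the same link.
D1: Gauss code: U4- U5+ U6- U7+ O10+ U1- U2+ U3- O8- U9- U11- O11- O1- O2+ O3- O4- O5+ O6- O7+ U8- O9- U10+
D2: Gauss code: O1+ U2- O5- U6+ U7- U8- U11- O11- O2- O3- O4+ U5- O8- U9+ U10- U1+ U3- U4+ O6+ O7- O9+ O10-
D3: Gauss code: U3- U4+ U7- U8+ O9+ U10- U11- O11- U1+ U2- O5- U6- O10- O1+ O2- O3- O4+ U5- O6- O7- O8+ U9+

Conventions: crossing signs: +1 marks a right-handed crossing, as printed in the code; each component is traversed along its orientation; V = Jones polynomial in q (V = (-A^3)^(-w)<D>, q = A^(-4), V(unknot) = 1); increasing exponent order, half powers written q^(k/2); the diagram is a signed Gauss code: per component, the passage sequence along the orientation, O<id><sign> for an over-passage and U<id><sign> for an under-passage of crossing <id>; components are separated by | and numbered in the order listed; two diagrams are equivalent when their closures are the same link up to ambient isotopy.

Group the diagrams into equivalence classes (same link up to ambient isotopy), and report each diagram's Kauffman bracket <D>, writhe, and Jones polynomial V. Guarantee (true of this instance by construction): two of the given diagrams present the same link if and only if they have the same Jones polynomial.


classes: {D1, D2, D3}
V(D1) = -q^-4 + q^-3 + q^-1  [11 crossings, <D> = -A^-5 - A^3 + A^7, w = -3]
V(D2) = -q^-4 + q^-3 + q^-1  (w -3, c 11, <D> = -A^-5 - A^3 + A^7)
D3 (bracket -A^-5 - A^3 + A^7; 11 crossings at w = -3): V = -q^-4 + q^-3 + q^-1
note: all 3 diagrams share one V(q), hence one class


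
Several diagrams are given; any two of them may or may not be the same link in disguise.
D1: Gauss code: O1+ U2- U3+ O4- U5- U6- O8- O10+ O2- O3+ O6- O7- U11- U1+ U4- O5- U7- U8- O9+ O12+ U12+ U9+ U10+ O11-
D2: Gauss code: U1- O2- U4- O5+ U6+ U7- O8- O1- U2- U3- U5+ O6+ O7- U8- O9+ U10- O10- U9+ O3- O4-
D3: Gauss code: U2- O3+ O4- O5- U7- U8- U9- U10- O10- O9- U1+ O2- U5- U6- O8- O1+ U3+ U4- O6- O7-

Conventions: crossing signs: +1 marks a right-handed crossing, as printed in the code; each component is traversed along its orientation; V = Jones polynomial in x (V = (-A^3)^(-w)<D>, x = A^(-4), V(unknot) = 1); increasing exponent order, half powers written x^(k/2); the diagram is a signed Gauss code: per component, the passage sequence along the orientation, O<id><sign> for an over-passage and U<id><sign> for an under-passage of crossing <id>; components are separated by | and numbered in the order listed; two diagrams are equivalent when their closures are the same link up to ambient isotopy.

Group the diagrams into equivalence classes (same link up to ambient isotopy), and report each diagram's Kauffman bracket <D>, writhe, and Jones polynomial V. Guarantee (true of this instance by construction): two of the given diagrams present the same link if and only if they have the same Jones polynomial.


equivalence classes: {D1, D2, D3}
D1 (bracket A^-2 + A^6 - A^10; 12 crossings at w = -2): V = -x^-4 + x^-3 + x^-1
V(D2) = -x^-4 + x^-3 + x^-1  (w -4, c 10, <D> = A^-8 + 1 - A^4)
D3 (bracket A^-14 + A^-6 - A^-2; 10 crossings at w = -6): V = -x^-4 + x^-3 + x^-1
key observation: all 3 diagrams share one V(x), hence one class


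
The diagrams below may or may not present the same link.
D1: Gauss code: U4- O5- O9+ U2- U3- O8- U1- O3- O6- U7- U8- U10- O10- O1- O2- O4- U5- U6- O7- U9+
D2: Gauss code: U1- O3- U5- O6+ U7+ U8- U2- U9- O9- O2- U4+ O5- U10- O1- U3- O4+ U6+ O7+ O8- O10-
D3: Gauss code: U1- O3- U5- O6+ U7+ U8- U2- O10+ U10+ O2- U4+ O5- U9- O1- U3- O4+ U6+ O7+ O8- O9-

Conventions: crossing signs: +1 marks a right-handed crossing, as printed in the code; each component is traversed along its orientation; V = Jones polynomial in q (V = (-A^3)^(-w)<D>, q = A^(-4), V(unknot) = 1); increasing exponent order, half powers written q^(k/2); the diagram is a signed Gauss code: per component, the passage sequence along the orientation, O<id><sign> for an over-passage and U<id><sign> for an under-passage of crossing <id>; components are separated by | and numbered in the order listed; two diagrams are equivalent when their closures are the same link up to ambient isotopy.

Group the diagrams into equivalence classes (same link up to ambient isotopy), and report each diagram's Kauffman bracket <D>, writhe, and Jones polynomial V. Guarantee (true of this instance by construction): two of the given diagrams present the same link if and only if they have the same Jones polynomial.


classes: {D1} | {D2, D3}
V(D1) = -q^-9 + 2q^-8 - 3q^-7 + 3q^-6 - 3q^-5 + 3q^-4 - q^-3 + q^-2  [10 crossings, <D> = A^-16 - A^-12 + 3A^-8 - 3A^-4 + 3 - 3A^4 + 2A^8 - A^12, w = -8]
V(D2) = q^-5 - 2q^-4 + 2q^-3 - 2q^-2 + 2q^-1 - 1 + q  [10 crossings, <D> = A^-16 - A^-12 + 2A^-8 - 2A^-4 + 2 - 2A^4 + A^8, w = -4]
V(D3) = q^-5 - 2q^-4 + 2q^-3 - 2q^-2 + 2q^-1 - 1 + q  (w -2, c 10, <D> = A^-10 - A^-6 + 2A^-2 - 2A^2 + 2A^6 - 2A^10 + A^14)
insight: V(q) takes 2 values over 3 diagrams, fixing the grouping


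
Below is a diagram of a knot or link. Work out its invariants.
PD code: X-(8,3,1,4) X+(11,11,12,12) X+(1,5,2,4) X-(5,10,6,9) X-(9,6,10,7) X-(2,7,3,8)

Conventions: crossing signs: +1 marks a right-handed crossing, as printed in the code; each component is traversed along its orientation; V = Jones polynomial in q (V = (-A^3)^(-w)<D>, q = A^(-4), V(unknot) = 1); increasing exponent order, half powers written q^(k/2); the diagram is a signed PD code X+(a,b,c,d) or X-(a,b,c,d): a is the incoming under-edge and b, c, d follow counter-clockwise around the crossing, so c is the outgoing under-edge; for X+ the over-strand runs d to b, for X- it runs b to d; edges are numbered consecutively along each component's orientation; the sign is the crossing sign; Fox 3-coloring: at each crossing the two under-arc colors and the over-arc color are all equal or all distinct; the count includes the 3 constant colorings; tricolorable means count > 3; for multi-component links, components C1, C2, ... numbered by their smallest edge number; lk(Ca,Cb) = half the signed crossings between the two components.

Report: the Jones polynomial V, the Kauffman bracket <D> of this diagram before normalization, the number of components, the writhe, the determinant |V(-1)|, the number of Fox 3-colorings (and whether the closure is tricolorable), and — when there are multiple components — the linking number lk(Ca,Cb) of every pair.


V = q^-3 + q^-2 + q^-1 + 1
<D> = A^-6 + A^-2 + A^2 + A^6 (w = -2)
3 components over 6 crossings, w = -2
lk(C1,C2): -1
lk(C1,C3) = 0
linking number lk(C2,C3) = 0
9 Fox colorings among 3^6, |V(-1)| = 0: tricolorable
why: the 3 component pairs carry total linking -1


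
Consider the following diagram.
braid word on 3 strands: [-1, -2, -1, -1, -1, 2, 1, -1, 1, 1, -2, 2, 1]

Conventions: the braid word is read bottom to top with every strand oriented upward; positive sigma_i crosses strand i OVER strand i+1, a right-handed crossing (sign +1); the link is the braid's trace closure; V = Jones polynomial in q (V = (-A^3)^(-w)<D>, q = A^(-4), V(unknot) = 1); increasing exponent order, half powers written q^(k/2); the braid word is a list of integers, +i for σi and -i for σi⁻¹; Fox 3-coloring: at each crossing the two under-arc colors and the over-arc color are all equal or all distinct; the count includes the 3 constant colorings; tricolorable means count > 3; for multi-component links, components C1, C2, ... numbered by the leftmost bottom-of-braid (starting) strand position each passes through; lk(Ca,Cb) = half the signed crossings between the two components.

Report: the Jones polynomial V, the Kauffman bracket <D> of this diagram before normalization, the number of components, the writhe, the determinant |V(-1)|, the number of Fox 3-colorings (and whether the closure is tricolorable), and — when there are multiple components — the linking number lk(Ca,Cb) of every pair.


V = q^(-7/2) - q^(-5/2) + q^(-3/2) - 2q^(-1/2) - q^(3/2)
<D> = A^-9 + 2A^-1 - A^3 + A^7 - A^11 (w = -1)
2 components over 13 crossings, w = -1
lk(C1,C2): +1
9 Fox colorings among 3^13, |V(-1)| = 6: tricolorable
why: the span of V is 5, within the link bound 13 + 2 - 1


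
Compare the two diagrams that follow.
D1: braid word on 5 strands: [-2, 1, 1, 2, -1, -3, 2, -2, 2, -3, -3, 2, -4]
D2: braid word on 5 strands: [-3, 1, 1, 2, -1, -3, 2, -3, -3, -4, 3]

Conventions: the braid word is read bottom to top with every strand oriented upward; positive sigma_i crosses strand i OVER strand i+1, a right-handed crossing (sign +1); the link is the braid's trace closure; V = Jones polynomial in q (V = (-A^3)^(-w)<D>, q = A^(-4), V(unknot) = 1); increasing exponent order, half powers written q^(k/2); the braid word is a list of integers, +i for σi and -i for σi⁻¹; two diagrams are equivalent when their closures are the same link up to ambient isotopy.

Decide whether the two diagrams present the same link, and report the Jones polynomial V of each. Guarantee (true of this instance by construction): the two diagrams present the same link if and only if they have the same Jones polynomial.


same link: yes
V(D1) = q^(-7/2) - 2q^(-5/2) + 2q^(-3/2) - 3q^(-1/2) + 2q^(1/2) - 2q^(3/2) + q^(5/2) - q^(7/2)  [13 crossings, <D> = A^-17 - A^-13 + 2A^-9 - 2A^-5 + 3A^-1 - 2A^3 + 2A^7 - A^11, w = -1]
V(D2) = q^(-7/2) - 2q^(-5/2) + 2q^(-3/2) - 3q^(-1/2) + 2q^(1/2) - 2q^(3/2) + q^(5/2) - q^(7/2)  [11 crossings, <D> = A^-17 - A^-13 + 2A^-9 - 2A^-5 + 3A^-1 - 2A^3 + 2A^7 - A^11, w = -1]
insight: Markov moves rewrite D1 (13 crossings) into D2 (11)


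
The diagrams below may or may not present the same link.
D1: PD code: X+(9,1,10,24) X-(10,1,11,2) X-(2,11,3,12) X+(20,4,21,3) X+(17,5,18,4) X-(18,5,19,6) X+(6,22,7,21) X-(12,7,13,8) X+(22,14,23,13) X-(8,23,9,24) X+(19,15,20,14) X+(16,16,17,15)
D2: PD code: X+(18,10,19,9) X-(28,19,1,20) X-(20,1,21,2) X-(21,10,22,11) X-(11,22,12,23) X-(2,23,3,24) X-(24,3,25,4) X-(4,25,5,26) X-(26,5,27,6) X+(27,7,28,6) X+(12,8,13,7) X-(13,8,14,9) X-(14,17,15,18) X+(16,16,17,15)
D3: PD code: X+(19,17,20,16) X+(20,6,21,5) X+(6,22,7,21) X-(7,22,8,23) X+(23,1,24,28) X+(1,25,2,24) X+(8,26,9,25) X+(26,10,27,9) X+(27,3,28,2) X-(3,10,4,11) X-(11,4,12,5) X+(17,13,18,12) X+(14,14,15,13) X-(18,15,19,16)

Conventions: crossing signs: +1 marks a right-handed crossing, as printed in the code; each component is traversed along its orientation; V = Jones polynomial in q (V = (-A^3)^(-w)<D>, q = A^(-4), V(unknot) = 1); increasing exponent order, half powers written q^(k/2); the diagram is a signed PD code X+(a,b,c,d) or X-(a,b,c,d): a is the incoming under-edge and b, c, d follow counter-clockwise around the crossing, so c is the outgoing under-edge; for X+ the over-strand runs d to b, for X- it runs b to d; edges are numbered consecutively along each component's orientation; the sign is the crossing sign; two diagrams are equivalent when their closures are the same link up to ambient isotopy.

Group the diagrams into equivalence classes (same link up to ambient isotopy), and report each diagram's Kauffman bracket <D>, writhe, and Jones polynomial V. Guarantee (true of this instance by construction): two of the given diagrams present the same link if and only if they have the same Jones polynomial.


grouping into links: {D1} | {D2} | {D3}
V(D1) = -q^-3 + 2q^-2 - 2q^-1 + 3 - 2q + 2q^2 - q^3  (w +2, c 12, <D> = -A^-6 + 2A^-2 - 2A^2 + 3A^6 - 2A^10 + 2A^14 - A^18)
V(D2) = -q^-9 + 2q^-8 - 3q^-7 + 3q^-6 - 3q^-5 + 3q^-4 - q^-3 + q^-2  (w -6, c 14, <D> = A^-10 - A^-6 + 3A^-2 - 3A^2 + 3A^6 - 3A^10 + 2A^14 - A^18)
D3 (bracket -A^-6 + A^-2 - A^2 + 2A^6 - A^10 + A^14; 14 crossings at w = +6): V = q - q^2 + 2q^3 - q^4 + q^5 - q^6
why: 3 values of V(q) split the 3 diagrams


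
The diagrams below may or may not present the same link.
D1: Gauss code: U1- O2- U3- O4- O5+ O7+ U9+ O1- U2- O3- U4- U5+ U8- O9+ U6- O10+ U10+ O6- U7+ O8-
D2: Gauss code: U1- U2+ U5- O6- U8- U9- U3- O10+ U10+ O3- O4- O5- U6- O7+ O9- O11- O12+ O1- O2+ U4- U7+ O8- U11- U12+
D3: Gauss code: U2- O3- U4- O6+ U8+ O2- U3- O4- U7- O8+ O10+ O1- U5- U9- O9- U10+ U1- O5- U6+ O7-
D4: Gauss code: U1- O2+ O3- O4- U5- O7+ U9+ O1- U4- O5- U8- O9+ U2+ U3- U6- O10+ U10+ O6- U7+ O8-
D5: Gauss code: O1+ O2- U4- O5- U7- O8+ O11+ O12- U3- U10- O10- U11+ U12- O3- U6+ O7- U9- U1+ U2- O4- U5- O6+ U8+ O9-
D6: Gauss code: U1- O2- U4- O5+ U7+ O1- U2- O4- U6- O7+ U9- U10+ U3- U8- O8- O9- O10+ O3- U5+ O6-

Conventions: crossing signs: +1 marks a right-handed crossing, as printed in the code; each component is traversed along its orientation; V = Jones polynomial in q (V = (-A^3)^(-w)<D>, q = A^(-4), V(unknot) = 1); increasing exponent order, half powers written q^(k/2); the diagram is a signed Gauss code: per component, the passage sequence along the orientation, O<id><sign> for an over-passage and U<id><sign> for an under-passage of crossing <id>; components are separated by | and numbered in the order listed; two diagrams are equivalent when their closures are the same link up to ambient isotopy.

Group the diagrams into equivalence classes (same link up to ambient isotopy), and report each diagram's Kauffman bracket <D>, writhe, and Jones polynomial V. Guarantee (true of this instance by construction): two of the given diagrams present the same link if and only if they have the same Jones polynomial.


grouping into links: {D1, D3, D4, D5, D6} | {D2}
V(D1) = q^-5 - 2q^-4 + 2q^-3 - 2q^-2 + 2q^-1 - 1 + q  (w -2, c 10, <D> = A^-10 - A^-6 + 2A^-2 - 2A^2 + 2A^6 - 2A^10 + A^14)
V(D2) = -q^-6 + q^-5 - q^-4 + 2q^-3 - q^-2 + q^-1  (w -4, c 12, <D> = A^-8 - A^-4 + 2 - A^4 + A^8 - A^12)
V(D3) = q^-5 - 2q^-4 + 2q^-3 - 2q^-2 + 2q^-1 - 1 + q  (w -4, c 10, <D> = A^-16 - A^-12 + 2A^-8 - 2A^-4 + 2 - 2A^4 + A^8)
V(D4) = q^-5 - 2q^-4 + 2q^-3 - 2q^-2 + 2q^-1 - 1 + q  (w -2, c 10, <D> = A^-10 - A^-6 + 2A^-2 - 2A^2 + 2A^6 - 2A^10 + A^14)
V(D5) = q^-5 - 2q^-4 + 2q^-3 - 2q^-2 + 2q^-1 - 1 + q  [12 crossings, <D> = A^-16 - A^-12 + 2A^-8 - 2A^-4 + 2 - 2A^4 + A^8, w = -4]
D6 (bracket A^-16 - A^-12 + 2A^-8 - 2A^-4 + 2 - 2A^4 + A^8; 10 crossings at w = -4): V = q^-5 - 2q^-4 + 2q^-3 - 2q^-2 + 2q^-1 - 1 + q
why: 2 values of V(q) split the 6 diagrams


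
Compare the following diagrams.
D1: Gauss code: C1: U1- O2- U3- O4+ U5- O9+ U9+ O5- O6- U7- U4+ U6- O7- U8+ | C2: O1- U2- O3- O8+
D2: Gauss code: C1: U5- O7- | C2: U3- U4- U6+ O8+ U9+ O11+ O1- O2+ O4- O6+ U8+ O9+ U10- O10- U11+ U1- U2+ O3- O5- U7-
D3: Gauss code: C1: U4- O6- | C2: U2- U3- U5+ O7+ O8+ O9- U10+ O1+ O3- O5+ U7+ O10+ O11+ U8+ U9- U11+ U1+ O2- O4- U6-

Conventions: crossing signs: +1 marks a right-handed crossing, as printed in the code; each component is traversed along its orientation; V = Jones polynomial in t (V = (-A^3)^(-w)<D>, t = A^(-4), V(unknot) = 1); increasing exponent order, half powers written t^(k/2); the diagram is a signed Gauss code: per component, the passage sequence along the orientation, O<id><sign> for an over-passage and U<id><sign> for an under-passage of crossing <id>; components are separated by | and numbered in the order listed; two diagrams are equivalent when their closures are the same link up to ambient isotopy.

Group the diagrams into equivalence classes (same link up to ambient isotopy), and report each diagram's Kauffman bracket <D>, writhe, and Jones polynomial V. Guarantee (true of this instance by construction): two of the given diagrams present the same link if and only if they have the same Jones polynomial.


grouping into links: {D1} | {D2, D3}
V(D1) = -t^(-5/2) - t^(-1/2)  (w -3, c 9, <D> = A^-7 + A)
D2 (bracket -A^-17 + A^-13 - A^-9 + 2A^-5 + A^3; 11 crossings at w = -1): V = -t^(-3/2) - 2t^(1/2) + t^(3/2) - t^(5/2) + t^(7/2)
V(D3) = -t^(-3/2) - 2t^(1/2) + t^(3/2) - t^(5/2) + t^(7/2)  [11 crossings, <D> = -A^-11 + A^-7 - A^-3 + 2A + A^9, w = +1]
why: 2 classes among 3 diagrams; unequal V(t) rules out equality


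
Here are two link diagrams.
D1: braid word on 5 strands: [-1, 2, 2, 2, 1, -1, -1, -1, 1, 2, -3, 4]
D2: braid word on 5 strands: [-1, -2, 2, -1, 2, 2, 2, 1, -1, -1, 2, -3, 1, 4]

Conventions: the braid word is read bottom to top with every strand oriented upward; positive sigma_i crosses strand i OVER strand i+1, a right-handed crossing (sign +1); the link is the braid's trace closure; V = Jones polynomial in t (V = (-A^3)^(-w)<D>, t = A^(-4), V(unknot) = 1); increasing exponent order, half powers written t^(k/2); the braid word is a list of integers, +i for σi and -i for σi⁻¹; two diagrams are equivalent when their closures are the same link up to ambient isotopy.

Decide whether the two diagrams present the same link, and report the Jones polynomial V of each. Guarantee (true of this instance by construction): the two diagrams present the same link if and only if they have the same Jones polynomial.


equivalent: yes
V(D1) = t^-1 - 1 + 2t - 2t^2 + 2t^3 - 2t^4 + t^5  (w +2, c 12, <D> = A^-14 - 2A^-10 + 2A^-6 - 2A^-2 + 2A^2 - A^6 + A^10)
D2 (bracket A^-14 - 2A^-10 + 2A^-6 - 2A^-2 + 2A^2 - A^6 + A^10; 14 crossings at w = +2): V = t^-1 - 1 + 2t - 2t^2 + 2t^3 - 2t^4 + t^5
why: all 2 diagrams share one V(t), hence one class


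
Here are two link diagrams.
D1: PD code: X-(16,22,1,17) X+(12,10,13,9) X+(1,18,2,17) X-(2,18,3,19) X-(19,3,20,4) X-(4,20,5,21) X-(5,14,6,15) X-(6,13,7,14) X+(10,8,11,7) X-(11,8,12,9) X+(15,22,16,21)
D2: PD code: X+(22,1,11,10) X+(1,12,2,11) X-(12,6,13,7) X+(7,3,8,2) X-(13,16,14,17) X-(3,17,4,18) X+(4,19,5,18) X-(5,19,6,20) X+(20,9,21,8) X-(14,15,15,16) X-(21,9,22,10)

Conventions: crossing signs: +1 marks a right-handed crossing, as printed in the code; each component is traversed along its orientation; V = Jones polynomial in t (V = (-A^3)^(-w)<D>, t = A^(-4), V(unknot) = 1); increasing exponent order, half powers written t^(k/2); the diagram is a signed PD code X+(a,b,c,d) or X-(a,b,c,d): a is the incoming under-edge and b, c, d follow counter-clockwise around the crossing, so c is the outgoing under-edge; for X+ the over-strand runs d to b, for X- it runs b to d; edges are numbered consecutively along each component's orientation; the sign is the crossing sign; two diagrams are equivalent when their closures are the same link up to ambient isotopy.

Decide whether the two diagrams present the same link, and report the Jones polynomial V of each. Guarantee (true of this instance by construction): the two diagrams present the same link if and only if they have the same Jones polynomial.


same link: no
V(D1) = -t^(-5/2) - t^(-1/2)  [11 crossings, <D> = A^-7 + A, w = -3]
V(D2) = -t^(-3/2) + t^(-1/2) - 2t^(1/2) + t^(3/2) - 2t^(5/2) + t^(7/2)  [11 crossings, <D> = -A^-17 + 2A^-13 - A^-9 + 2A^-5 - A^-1 + A^3, w = -1]
insight: comparing 2 Jones polynomials yields 2 groups


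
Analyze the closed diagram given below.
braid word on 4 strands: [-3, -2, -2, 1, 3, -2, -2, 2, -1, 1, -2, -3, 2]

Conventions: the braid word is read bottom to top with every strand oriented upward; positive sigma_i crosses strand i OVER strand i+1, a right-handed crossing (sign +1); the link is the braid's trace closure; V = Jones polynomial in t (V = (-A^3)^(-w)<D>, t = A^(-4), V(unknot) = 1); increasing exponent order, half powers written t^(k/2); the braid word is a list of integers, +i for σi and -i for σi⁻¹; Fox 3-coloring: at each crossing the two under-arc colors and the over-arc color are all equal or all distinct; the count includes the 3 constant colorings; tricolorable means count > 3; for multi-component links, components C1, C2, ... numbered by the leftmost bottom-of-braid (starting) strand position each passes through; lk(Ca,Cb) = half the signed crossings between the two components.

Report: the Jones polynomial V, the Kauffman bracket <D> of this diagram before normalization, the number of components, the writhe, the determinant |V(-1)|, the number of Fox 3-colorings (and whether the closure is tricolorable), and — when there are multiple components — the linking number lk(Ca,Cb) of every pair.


V(t) = t^-7 - 2t^-6 + 2t^-5 - 3t^-4 + 3t^-3 - 2t^-2 + 2t^-1
bracket: -2A^-5 + 2A^-1 - 3A^3 + 3A^7 - 2A^11 + 2A^15 - A^19, w = -3
1 component, writhe -3, over 13 crossings
det 15, colorings 9 of 3^13 — tricolorable
observation: |V(-1)| = 15: so tricolorable, since 3 divides 15


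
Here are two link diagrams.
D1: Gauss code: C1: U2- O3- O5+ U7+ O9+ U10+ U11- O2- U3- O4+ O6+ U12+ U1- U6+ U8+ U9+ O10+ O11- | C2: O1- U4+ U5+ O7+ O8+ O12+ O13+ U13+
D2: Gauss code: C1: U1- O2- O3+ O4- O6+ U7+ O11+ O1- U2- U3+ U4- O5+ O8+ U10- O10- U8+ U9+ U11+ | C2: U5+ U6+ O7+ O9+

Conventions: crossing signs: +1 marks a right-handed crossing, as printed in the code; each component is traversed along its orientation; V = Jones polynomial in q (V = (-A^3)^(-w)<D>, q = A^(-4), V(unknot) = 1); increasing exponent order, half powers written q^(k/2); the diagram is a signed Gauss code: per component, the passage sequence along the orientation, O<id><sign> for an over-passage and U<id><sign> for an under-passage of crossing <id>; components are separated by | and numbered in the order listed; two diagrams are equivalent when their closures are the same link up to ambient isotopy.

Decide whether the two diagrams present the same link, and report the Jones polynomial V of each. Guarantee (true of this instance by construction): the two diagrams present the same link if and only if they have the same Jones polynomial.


equivalent: yes
D1 (bracket A^-3 + A^5 - A^9 + A^13; 13 crossings at w = +5): V = -q^(1/2) + q^(3/2) - q^(5/2) - q^(9/2)
V(D2) = -q^(1/2) + q^(3/2) - q^(5/2) - q^(9/2)  [11 crossings, <D> = A^-9 + A^-1 - A^3 + A^7, w = +3]
observation: all 2 diagrams share one V(q), hence one class


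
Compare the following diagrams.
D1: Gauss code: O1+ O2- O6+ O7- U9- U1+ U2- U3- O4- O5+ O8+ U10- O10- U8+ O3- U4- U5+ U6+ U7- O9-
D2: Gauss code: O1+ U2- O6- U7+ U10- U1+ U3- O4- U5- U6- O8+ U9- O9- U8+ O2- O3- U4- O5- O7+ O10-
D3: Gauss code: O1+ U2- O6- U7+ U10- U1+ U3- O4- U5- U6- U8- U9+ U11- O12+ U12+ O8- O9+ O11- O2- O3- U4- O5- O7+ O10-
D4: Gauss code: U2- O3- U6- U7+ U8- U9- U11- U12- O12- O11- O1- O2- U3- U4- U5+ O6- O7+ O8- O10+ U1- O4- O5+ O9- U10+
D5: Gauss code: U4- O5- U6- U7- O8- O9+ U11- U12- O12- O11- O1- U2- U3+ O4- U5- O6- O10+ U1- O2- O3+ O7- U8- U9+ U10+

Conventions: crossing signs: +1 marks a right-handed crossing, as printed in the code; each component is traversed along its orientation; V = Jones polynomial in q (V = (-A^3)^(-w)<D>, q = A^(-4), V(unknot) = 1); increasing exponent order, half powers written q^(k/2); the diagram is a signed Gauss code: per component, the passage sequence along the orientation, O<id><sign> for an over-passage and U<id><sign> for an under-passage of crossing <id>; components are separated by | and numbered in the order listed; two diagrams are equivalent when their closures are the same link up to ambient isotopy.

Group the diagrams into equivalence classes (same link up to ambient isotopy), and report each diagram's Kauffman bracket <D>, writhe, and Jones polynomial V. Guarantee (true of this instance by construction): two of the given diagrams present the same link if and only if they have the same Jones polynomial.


classes: {D1} | {D2, D3, D4, D5}
V(D1) = 1  [10 crossings, <D> = A^-6, w = -2]
V(D2) = -q^-6 + q^-5 - q^-4 + 2q^-3 - q^-2 + q^-1  (w -4, c 10, <D> = A^-8 - A^-4 + 2 - A^4 + A^8 - A^12)
V(D3) = -q^-6 + q^-5 - q^-4 + 2q^-3 - q^-2 + q^-1  (w -4, c 12, <D> = A^-8 - A^-4 + 2 - A^4 + A^8 - A^12)
V(D4) = -q^-6 + q^-5 - q^-4 + 2q^-3 - q^-2 + q^-1  (w -6, c 12, <D> = A^-14 - A^-10 + 2A^-6 - A^-2 + A^2 - A^6)
V(D5) = -q^-6 + q^-5 - q^-4 + 2q^-3 - q^-2 + q^-1  [12 crossings, <D> = A^-14 - A^-10 + 2A^-6 - A^-2 + A^2 - A^6, w = -6]
insight: V(q) takes 2 values over 5 diagrams, fixing the grouping


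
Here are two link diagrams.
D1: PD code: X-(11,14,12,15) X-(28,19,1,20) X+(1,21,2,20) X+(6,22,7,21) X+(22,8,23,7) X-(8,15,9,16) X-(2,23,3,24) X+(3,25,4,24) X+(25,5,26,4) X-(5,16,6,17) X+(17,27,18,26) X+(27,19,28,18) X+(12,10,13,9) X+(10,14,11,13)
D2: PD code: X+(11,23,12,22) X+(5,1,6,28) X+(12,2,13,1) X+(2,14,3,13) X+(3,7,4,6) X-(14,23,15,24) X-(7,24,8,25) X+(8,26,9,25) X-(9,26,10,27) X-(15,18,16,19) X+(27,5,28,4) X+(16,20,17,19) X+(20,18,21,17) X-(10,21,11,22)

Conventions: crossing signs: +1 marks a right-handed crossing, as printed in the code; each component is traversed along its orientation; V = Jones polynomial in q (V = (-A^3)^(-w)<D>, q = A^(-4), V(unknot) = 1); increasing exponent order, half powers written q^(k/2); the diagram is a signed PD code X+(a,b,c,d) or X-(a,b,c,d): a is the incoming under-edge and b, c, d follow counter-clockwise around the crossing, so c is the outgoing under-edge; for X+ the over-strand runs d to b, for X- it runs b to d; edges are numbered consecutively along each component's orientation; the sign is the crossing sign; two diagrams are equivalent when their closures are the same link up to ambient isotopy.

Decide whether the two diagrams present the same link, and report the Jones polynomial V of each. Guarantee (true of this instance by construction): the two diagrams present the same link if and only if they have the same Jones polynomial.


equivalent: yes
D1 (bracket -A^-12 + A^-8 - A^-4 + 2 - A^4 + A^8; 14 crossings at w = +4): V = q - q^2 + 2q^3 - q^4 + q^5 - q^6
V(D2) = q - q^2 + 2q^3 - q^4 + q^5 - q^6  (w +4, c 14, <D> = -A^-12 + A^-8 - A^-4 + 2 - A^4 + A^8)
key observation: all 2 diagrams share one V(q), hence one class


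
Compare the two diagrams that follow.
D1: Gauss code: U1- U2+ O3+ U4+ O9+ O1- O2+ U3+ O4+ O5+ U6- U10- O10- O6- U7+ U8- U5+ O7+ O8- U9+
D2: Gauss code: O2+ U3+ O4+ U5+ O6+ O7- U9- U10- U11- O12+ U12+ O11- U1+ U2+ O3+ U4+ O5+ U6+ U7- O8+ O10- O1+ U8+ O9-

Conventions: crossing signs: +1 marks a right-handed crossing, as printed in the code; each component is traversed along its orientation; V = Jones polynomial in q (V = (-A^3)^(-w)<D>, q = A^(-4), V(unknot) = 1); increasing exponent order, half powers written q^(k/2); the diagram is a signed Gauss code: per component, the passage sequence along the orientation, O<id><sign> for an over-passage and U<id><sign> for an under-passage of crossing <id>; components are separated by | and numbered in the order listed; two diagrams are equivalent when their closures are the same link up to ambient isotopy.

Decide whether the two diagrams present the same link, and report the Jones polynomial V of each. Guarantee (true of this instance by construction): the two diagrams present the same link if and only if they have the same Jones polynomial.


same link: yes
V(D1) = q + q^3 - q^4  [10 crossings, <D> = -A^-10 + A^-6 + A^2, w = +2]
V(D2) = q + q^3 - q^4  [12 crossings, <D> = -A^-4 + 1 + A^8, w = +4]
insight: Reidemeister moves carry D1 (10 crossings) to D2 (12)


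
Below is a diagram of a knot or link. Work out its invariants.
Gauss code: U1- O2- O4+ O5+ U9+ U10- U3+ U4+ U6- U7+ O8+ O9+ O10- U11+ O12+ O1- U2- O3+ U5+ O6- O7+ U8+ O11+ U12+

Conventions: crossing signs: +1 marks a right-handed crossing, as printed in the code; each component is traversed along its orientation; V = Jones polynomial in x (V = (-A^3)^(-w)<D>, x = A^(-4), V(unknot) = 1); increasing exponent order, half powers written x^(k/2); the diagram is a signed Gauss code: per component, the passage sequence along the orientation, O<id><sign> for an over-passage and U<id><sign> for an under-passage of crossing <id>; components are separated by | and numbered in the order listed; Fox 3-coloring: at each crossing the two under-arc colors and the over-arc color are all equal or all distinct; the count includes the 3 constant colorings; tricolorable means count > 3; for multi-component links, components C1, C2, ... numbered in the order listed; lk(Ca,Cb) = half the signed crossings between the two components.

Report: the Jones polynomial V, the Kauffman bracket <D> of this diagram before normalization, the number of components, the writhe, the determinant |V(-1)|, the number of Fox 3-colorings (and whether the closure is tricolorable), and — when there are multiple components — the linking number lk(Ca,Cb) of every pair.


V = x + x^3 - x^4
<D> = -A^-4 + 1 + A^8 (w = +4)
1 component over 12 crossings, w = +4
9 Fox colorings among 3^12, |V(-1)| = 3: tricolorable
why: det 3 = |V(-1)|; divisible by 3, so tricolorable


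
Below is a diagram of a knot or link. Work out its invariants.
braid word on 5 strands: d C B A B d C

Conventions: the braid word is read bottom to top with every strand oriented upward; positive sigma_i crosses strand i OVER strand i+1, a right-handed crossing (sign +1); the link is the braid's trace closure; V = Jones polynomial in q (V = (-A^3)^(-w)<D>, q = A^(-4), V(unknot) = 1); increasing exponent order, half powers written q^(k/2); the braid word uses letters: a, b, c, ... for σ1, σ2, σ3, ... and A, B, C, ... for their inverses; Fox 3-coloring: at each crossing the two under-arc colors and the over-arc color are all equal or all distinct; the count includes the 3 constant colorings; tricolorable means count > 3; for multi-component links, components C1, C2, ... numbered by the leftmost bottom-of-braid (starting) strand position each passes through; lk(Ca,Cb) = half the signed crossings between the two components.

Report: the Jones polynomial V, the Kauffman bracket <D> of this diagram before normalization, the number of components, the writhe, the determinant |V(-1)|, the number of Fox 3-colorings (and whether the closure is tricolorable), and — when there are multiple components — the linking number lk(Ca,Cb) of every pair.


Jones polynomial: V(q) = -q^(-9/2) + q^(-7/2) - 2q^(-5/2) + 2q^(-3/2) - 2q^(-1/2) + q^(1/2) - q^(3/2)
<D> = A^-15 - A^-11 + 2A^-7 - 2A^-3 + 2A - A^5 + A^9; writhe -3
components 2, writhe -3 (7 crossings)
linking number lk(C1,C2) = -1
3-colorings: 3 of 3^7, det 10 — not tricolorable
note: summing lk over 1 pair gives -1


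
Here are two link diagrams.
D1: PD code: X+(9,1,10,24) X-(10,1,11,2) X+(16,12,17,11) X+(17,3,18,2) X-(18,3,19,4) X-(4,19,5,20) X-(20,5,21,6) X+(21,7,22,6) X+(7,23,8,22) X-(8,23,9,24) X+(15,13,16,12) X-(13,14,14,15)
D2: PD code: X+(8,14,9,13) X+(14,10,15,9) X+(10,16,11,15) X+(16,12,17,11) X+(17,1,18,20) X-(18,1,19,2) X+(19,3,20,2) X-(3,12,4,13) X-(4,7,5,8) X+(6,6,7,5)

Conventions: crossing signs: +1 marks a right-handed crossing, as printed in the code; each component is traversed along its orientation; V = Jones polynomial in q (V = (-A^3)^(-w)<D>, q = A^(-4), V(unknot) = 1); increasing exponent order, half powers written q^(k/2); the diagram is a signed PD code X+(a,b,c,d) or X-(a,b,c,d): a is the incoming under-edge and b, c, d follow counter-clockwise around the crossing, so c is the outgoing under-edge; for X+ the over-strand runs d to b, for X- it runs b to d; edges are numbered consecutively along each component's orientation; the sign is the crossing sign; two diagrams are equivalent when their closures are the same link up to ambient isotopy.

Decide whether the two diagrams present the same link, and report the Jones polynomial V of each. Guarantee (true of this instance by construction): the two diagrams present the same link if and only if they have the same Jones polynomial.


same link: no
V(D1) = 1  [12 crossings, <D> = 1, w = 0]
V(D2) = q + q^3 - q^4  [10 crossings, <D> = -A^-4 + 1 + A^8, w = +4]
insight: V(q) takes 2 values over 2 diagrams, fixing the grouping


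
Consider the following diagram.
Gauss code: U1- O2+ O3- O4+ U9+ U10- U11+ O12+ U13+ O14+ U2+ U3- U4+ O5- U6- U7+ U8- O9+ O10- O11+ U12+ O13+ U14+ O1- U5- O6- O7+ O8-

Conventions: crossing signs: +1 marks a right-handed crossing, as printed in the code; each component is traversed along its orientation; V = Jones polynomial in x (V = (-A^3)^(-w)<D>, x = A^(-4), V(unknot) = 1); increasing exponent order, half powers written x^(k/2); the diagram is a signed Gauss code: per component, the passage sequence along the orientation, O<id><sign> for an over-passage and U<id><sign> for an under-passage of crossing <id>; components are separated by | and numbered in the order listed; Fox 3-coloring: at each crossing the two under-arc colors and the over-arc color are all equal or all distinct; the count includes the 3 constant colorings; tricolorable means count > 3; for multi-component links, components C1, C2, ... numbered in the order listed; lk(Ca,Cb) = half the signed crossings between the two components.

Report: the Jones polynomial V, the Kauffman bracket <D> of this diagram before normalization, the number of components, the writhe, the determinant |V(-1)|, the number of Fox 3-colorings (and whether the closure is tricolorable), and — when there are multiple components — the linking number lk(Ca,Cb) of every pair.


V(x) = -x^-2 + 2x^-1 - 2 + 4x - 4x^2 + 4x^3 - 3x^4 + 2x^5 - x^6
bracket: -A^-18 + 2A^-14 - 3A^-10 + 4A^-6 - 4A^-2 + 4A^2 - 2A^6 + 2A^10 - A^14, w = +2
1 component, writhe +2, over 14 crossings
det 23, colorings 3 of 3^14 — not tricolorable
observation: w = +2 (over 14 crossings) is diagram-only; (-A^3)^(-2) removes it from V


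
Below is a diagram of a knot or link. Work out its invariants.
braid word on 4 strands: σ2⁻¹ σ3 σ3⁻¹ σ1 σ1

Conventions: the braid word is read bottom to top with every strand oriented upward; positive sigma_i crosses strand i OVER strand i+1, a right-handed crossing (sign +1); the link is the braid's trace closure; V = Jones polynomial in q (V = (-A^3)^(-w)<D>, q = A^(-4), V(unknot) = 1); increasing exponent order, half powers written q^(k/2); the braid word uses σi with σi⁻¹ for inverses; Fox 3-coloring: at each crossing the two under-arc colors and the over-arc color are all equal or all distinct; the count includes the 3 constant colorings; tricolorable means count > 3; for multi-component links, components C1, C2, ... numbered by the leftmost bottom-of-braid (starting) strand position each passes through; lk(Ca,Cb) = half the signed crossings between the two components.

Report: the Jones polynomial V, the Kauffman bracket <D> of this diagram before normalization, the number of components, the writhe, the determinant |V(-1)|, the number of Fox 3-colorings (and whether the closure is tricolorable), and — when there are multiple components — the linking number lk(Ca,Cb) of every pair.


Jones polynomial: V(q) = 1 + q + q^2 + q^3
<D> = -A^-9 - A^-5 - A^-1 - A^3; writhe +1
components 3, writhe +1 (5 crossings)
linking number lk(C1,C2) = +1
lk(C1,C3): 0
lk(C2,C3) = 0
3-colorings: 9 of 3^5, det 0 — tricolorable
note: free reduction leaves σ2⁻¹ σ1 σ1 of the original 5 letters


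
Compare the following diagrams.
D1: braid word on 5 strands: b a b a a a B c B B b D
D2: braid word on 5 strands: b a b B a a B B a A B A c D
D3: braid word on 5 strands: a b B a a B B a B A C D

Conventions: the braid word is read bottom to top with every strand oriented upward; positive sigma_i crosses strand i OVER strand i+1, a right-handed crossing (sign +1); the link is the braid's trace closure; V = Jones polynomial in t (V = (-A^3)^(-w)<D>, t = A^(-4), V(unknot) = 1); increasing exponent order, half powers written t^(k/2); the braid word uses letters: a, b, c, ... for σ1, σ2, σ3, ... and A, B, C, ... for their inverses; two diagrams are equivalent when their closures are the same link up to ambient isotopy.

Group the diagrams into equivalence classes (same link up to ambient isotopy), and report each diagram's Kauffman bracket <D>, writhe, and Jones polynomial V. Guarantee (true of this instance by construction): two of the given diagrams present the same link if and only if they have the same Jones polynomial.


grouping into links: {D1} | {D2, D3}
V(D1) = t + t^3 - t^4  (w +4, c 12, <D> = -A^-4 + 1 + A^8)
V(D2) = -t^-3 + 2t^-2 - 2t^-1 + 3 - 2t + 2t^2 - t^3  [14 crossings, <D> = -A^-12 + 2A^-8 - 2A^-4 + 3 - 2A^4 + 2A^8 - A^12, w = 0]
V(D3) = -t^-3 + 2t^-2 - 2t^-1 + 3 - 2t + 2t^2 - t^3  [12 crossings, <D> = -A^-18 + 2A^-14 - 2A^-10 + 3A^-6 - 2A^-2 + 2A^2 - A^6, w = -2]
why: 2 values of V(t) split the 3 diagrams


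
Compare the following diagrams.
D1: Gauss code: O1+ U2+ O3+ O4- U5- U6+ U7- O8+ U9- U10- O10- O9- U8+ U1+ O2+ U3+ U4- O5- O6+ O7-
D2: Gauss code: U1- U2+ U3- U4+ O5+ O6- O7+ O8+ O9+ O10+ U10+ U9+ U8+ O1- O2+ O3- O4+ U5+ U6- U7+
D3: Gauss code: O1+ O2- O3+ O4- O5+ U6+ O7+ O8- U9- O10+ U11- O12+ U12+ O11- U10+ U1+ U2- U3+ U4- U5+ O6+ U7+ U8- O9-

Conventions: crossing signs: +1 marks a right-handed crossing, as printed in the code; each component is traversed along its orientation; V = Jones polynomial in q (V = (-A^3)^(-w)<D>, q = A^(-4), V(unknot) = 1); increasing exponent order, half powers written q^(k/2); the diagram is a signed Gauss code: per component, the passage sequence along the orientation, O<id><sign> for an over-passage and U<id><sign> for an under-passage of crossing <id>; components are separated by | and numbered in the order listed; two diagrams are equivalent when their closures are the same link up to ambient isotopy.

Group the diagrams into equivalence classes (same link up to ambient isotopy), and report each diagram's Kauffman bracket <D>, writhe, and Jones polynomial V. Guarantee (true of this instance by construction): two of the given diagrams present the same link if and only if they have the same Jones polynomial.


classes: {D1, D2, D3}
V(D1) = 1  [10 crossings, <D> = 1, w = 0]
V(D2) = 1  [10 crossings, <D> = A^12, w = +4]
V(D3) = 1  (w +2, c 12, <D> = A^6)
insight: one V(q) for all 3 diagrams — one class (guaranteed)


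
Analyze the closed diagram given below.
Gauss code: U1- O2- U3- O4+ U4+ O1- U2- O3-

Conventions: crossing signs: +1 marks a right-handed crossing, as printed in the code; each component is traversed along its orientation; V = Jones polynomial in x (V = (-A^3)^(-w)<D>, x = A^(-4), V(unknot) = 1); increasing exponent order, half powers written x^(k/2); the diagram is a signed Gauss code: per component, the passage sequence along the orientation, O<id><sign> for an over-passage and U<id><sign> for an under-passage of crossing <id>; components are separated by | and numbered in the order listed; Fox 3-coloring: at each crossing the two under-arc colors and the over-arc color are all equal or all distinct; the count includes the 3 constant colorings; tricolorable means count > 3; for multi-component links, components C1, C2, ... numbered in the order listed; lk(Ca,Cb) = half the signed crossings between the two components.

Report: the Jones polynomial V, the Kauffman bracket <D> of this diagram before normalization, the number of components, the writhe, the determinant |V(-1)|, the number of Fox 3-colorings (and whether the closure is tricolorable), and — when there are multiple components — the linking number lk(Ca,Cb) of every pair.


Jones polynomial: V(x) = -x^-4 + x^-3 + x^-1
<D> = A^-2 + A^6 - A^10; writhe -2
components 1, writhe -2 (4 crossings)
3-colorings: 9 of 3^4, det 3 — tricolorable
note: |V(-1)| = 3: so tricolorable, since 3 divides 3


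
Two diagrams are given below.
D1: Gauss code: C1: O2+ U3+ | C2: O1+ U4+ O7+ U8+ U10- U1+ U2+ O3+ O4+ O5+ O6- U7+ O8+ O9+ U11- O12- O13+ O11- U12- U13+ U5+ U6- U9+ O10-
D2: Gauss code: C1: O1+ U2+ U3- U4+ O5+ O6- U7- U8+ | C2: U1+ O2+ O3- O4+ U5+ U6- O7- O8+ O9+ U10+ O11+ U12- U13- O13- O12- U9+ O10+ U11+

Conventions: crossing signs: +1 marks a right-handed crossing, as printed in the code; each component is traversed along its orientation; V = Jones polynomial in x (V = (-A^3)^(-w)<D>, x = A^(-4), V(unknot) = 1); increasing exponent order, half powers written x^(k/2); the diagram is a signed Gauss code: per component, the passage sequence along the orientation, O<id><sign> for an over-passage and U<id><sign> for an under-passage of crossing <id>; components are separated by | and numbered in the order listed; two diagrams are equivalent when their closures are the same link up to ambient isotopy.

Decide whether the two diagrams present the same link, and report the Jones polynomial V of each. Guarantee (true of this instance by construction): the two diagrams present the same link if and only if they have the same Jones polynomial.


equivalent: yes
D1 (bracket -A^-11 + A^-7 - A^-3 + 2A + A^9; 13 crossings at w = +5): V = -x^(3/2) - 2x^(7/2) + x^(9/2) - x^(11/2) + x^(13/2)
V(D2) = -x^(3/2) - 2x^(7/2) + x^(9/2) - x^(11/2) + x^(13/2)  (w +3, c 13, <D> = -A^-17 + A^-13 - A^-9 + 2A^-5 + A^3)
key observation: from 13 to 13 crossings by R-moves: one link, two diagrams
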